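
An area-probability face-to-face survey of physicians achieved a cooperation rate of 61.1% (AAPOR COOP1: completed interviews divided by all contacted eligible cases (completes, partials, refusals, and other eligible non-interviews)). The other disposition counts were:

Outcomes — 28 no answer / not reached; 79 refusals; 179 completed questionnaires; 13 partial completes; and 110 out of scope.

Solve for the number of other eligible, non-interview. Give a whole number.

COOP1 = 179 / D = 0.611
D = 179 / 0.611 = 293.0
Rest of base = 271
other eligible, non-interview = 293.0 − 271 ≈ 22

22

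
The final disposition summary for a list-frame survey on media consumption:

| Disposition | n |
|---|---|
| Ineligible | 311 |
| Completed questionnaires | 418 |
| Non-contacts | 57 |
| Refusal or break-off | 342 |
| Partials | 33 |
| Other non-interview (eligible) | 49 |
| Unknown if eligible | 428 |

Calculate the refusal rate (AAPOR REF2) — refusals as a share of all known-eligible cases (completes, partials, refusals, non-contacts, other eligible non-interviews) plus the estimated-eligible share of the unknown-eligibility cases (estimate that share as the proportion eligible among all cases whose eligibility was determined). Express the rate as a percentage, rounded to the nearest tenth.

Top → 342
Determined eligible → 418 + 33 + 342 + 57 + 49 = 899
e = 899 / (899 + 311) = 899 / 1210 = 0.7430
e × U → 0.7430 × 428 = 318.00
Denominator → 899 + 318.00 = 1217.00
REF2 = 342 / 1217.00 = 0.2810

28.1%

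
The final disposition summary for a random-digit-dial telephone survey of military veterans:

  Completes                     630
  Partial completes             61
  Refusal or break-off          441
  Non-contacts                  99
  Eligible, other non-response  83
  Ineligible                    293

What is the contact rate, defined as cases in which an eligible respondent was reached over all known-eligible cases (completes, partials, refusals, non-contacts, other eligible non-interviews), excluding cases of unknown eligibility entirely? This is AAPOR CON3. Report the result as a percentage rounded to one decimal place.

Top = 630 + 61 + 441 + 83 = 1215
Denominator = 630 + 61 + 441 + 99 + 83 = 1314
CON3 = 1215 / 1314 = 0.9247

92.5%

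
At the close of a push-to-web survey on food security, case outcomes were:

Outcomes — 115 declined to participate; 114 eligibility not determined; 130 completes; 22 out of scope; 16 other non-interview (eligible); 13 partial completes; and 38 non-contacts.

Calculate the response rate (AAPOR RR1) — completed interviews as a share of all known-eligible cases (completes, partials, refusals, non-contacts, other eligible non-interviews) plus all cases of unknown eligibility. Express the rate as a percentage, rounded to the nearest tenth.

30.5%

Top = 130
Denom = 130 + 13 + 115 + 38 + 16 + 114 = 426
RR1 = 130 / 426 = 0.3052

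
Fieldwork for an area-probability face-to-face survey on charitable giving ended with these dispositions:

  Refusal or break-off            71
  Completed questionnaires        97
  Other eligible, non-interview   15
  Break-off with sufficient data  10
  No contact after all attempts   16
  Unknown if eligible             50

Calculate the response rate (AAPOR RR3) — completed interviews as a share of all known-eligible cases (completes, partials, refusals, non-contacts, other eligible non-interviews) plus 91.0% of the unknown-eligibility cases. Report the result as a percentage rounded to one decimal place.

38.1%

Numerator → 97
Known eligible → 97 + 10 + 71 + 16 + 15 = 209
e × U → 0.9100 × 50 = 45.50
Denominator → 209 + 45.50 = 254.50
RR3 = 97 / 254.50 = 0.3811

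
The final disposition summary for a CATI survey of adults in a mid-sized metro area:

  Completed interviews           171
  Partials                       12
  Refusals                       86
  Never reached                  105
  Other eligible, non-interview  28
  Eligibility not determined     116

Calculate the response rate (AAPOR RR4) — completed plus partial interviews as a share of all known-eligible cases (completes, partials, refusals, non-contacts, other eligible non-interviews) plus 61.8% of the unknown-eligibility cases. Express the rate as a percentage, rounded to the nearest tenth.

Top → 171 + 12 = 183
Eligible (known) → 171 + 12 + 86 + 105 + 28 = 402
Estimated eligible among unknowns → 0.6180 × 116 = 71.69
Base → 402 + 71.69 = 473.69
RR4 = 183 / 473.69 = 0.3863

38.6%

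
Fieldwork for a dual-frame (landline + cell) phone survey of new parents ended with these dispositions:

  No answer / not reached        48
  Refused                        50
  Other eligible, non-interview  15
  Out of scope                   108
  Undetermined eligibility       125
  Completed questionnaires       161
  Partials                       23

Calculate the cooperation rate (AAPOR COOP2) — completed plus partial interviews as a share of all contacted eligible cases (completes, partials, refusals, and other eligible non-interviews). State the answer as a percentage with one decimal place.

Numerator: 161 + 23 = 184
Denominator: 161 + 23 + 50 + 15 = 249
COOP2 = 184 / 249 = 0.7390

73.9%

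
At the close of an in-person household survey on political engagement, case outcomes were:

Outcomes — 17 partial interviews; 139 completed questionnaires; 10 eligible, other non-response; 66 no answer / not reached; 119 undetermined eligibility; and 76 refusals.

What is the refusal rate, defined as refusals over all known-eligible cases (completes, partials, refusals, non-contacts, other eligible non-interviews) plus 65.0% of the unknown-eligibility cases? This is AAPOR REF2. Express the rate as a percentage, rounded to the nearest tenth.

19.7%

Num = 76
Eligible (known) = 139 + 17 + 76 + 66 + 10 = 308
e × U = 0.6500 × 119 = 77.35
Base = 308 + 77.35 = 385.35
REF2 = 76 / 385.35 = 0.1972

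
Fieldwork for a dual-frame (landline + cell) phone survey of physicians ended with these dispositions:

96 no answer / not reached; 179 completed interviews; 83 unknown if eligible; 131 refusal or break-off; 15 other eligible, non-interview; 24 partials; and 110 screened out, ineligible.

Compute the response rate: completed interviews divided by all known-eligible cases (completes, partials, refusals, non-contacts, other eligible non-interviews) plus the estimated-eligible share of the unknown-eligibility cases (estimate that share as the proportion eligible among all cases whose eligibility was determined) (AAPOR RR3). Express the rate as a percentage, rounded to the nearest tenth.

35.0%

Top → 179
Eligible (known) → 179 + 24 + 131 + 96 + 15 = 445
e = 445 / (445 + 110) = 445 / 555 = 0.8018
Estimated eligible among unknowns → 0.8018 × 83 = 66.55
Base → 445 + 66.55 = 511.55
RR3 = 179 / 511.55 = 0.3499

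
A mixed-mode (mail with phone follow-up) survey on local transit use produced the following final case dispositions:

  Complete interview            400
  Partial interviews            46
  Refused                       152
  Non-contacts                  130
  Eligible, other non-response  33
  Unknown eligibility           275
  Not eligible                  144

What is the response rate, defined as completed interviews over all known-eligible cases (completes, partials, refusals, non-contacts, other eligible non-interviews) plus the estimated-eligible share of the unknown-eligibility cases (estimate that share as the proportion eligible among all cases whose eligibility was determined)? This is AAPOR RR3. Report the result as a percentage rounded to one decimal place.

40.3%

Top = 400
Known eligible = 400 + 46 + 152 + 130 + 33 = 761
e = 761 / (761 + 144) = 761 / 905 = 0.8409
e × U = 0.8409 × 275 = 231.25
Denom = 761 + 231.25 = 992.25
RR3 = 400 / 992.25 = 0.4031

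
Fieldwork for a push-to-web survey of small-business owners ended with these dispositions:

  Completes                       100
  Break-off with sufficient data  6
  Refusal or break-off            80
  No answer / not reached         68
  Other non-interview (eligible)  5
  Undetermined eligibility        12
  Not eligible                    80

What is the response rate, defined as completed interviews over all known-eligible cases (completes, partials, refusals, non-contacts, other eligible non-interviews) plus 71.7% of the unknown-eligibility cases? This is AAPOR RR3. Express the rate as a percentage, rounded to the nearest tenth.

Numerator: 100
Eligible (known): 100 + 6 + 80 + 68 + 5 = 259
Eligible share of unknowns: 0.7170 × 12 = 8.60
Denom: 259 + 8.60 = 267.60
RR3 = 100 / 267.60 = 0.3737

37.4%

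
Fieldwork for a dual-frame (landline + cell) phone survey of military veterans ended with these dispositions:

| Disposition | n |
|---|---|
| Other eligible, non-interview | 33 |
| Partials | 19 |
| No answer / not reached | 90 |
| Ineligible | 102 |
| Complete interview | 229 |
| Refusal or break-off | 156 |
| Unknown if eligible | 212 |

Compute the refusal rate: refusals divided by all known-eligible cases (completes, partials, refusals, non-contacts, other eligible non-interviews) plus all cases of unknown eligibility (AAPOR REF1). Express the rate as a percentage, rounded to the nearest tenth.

Top: 156
Base: 229 + 19 + 156 + 90 + 33 + 212 = 739
REF1 = 156 / 739 = 0.2111

21.1%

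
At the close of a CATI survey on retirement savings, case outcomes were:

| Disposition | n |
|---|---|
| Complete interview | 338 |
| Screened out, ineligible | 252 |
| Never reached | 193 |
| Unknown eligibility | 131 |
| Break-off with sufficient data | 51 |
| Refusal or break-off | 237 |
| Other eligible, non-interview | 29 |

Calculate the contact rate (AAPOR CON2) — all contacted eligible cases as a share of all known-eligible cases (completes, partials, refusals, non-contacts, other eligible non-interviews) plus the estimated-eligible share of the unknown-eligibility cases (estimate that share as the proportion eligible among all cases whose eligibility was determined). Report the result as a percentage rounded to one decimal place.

Numerator: 338 + 51 + 237 + 29 = 655
Eligible (known): 338 + 51 + 237 + 193 + 29 = 848
e = 848 / (848 + 252) = 848 / 1100 = 0.7709
Eligible share of unknowns: 0.7709 × 131 = 100.99
Denominator: 848 + 100.99 = 948.99
CON2 = 655 / 948.99 = 0.6902

69.0%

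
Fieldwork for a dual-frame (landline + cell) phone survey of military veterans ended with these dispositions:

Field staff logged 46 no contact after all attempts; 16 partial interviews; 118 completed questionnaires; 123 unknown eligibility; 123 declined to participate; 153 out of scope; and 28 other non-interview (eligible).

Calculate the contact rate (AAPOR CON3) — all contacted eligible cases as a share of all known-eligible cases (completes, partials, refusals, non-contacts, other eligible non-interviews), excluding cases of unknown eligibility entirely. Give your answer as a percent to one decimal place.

86.1%

Num: 118 + 16 + 123 + 28 = 285
Denominator: 118 + 16 + 123 + 46 + 28 = 331
CON3 = 285 / 331 = 0.8610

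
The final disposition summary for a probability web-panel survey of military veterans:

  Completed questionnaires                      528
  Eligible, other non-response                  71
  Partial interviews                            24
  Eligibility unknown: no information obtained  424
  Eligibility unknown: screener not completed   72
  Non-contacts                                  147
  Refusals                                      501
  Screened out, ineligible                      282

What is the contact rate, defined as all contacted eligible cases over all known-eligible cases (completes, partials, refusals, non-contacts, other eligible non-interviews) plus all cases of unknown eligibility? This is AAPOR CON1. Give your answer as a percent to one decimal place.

Eligibility not determined = 72 + 424 = 496
Top → 528 + 24 + 501 + 71 = 1124
Denom → 528 + 24 + 501 + 147 + 71 + 496 = 1767
CON1 = 1124 / 1767 = 0.6361

63.6%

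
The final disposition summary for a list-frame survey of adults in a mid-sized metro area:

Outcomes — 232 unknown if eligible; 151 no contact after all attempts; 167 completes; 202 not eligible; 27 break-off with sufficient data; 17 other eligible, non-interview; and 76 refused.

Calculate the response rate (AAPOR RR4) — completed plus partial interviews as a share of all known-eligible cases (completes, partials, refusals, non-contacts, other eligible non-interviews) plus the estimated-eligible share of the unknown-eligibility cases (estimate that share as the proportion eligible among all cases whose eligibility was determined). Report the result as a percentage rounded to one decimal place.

Num = 167 + 27 = 194
Known eligible = 167 + 27 + 76 + 151 + 17 = 438
e = 438 / (438 + 202) = 438 / 640 = 0.6844
Eligible share of unknowns = 0.6844 × 232 = 158.78
Denominator = 438 + 158.78 = 596.78
RR4 = 194 / 596.78 = 0.3251

32.5%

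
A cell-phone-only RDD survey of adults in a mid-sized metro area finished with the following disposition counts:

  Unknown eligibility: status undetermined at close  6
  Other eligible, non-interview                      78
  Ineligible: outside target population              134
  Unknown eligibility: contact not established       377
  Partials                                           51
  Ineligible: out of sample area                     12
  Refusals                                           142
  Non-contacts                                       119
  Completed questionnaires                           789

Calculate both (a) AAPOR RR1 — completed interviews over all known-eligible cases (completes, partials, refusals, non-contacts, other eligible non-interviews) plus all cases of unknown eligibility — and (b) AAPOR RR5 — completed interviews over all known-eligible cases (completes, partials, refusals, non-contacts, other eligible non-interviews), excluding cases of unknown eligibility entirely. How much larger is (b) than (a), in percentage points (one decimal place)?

16.4

Undetermined eligibility = 377 + 6 = 383
Screened out, ineligible = 134 + 12 = 146
Num = 789
Denominator = 789 + 51 + 142 + 119 + 78 + 383 = 1562
RR1 = 789 / 1562 = 0.5051
Denominator = 789 + 51 + 142 + 119 + 78 = 1179
RR5 = 789 / 1179 = 0.6692
Difference = 66.92 − 50.51 = 16.41 percentage points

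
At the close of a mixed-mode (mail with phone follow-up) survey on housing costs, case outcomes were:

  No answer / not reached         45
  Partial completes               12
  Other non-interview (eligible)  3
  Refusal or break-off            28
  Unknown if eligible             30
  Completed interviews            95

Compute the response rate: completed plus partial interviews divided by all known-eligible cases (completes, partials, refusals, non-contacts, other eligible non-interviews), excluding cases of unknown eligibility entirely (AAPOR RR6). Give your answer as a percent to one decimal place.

58.5%

Numerator: 95 + 12 = 107
Denominator: 95 + 12 + 28 + 45 + 3 = 183
RR6 = 107 / 183 = 0.5847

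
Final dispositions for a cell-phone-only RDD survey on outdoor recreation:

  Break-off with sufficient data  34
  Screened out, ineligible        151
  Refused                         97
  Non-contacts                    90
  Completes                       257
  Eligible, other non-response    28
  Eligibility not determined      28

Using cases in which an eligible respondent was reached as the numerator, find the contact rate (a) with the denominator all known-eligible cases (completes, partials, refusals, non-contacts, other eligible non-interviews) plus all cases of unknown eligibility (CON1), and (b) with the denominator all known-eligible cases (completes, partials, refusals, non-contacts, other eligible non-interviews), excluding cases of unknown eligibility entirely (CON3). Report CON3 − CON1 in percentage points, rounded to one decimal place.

4.3

Num → 257 + 34 + 97 + 28 = 416
Denominator → 257 + 34 + 97 + 90 + 28 + 28 = 534
CON1 = 416 / 534 = 0.7790
Denominator → 257 + 34 + 97 + 90 + 28 = 506
CON3 = 416 / 506 = 0.8221
Difference = 82.21 − 77.90 = 4.31 percentage points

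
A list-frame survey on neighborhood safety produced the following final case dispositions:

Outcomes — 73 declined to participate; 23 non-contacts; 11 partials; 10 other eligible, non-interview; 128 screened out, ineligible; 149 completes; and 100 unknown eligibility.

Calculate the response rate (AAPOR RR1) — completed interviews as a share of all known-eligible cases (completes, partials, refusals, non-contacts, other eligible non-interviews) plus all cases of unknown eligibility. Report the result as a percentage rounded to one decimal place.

40.7%

Top = 149
Denom = 149 + 11 + 73 + 23 + 10 + 100 = 366
RR1 = 149 / 366 = 0.4071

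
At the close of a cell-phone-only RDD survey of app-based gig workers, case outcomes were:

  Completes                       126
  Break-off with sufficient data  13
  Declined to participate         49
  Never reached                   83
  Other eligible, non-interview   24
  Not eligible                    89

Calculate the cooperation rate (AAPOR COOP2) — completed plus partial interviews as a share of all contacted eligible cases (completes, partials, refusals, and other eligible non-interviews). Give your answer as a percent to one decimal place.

65.6%

Num = 126 + 13 = 139
Denominator = 126 + 13 + 49 + 24 = 212
COOP2 = 139 / 212 = 0.6557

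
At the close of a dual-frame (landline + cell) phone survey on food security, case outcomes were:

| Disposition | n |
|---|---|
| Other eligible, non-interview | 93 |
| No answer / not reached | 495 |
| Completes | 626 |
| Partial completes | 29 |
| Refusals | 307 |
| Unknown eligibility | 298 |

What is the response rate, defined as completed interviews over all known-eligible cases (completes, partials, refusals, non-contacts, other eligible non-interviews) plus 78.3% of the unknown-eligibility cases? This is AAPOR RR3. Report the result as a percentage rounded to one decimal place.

35.1%

Numerator = 626
Known eligible = 626 + 29 + 307 + 495 + 93 = 1550
e × U = 0.7830 × 298 = 233.33
Denominator = 1550 + 233.33 = 1783.33
RR3 = 626 / 1783.33 = 0.3510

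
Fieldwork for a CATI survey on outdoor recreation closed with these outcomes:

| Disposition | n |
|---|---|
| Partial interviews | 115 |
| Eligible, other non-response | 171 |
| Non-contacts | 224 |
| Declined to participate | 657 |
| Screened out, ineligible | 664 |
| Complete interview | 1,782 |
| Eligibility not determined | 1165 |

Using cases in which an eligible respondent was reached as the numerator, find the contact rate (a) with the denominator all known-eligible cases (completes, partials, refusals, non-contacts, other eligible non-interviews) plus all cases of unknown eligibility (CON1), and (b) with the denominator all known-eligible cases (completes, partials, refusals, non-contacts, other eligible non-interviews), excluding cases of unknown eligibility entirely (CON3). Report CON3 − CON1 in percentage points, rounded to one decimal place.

26.2

Num = 1782 + 115 + 657 + 171 = 2725
Base = 1782 + 115 + 657 + 224 + 171 + 1165 = 4114
CON1 = 2725 / 4114 = 0.6624
Base = 1782 + 115 + 657 + 224 + 171 = 2949
CON3 = 2725 / 2949 = 0.9240
Difference = 92.40 − 66.24 = 26.16 percentage points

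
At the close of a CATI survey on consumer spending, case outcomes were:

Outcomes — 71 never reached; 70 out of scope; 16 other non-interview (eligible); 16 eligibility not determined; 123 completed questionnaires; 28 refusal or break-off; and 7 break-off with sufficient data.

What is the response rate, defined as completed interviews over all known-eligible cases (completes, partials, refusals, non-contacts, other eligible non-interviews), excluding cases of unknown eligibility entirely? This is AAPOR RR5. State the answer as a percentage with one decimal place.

Num = 123
Base = 123 + 7 + 28 + 71 + 16 = 245
RR5 = 123 / 245 = 0.5020

50.2%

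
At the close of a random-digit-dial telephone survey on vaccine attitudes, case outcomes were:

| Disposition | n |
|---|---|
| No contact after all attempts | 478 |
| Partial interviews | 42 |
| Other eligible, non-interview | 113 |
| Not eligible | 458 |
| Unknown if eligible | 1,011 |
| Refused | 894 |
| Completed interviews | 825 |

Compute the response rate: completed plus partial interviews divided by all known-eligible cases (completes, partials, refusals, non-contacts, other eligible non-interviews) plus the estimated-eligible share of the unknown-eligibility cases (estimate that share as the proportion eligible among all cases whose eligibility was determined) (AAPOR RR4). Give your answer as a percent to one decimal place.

Num = 825 + 42 = 867
Known eligible = 825 + 42 + 894 + 478 + 113 = 2352
e = 2352 / (2352 + 458) = 2352 / 2810 = 0.8370
Estimated eligible among unknowns = 0.8370 × 1011 = 846.21
Denom = 2352 + 846.21 = 3198.21
RR4 = 867 / 3198.21 = 0.2711

27.1%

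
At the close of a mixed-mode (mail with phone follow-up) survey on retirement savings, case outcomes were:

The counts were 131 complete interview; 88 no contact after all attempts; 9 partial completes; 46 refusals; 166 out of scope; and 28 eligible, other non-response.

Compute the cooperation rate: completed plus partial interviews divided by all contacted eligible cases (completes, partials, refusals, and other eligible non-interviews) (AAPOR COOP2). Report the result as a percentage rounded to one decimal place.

65.4%

Num: 131 + 9 = 140
Denominator: 131 + 9 + 46 + 28 = 214
COOP2 = 140 / 214 = 0.6542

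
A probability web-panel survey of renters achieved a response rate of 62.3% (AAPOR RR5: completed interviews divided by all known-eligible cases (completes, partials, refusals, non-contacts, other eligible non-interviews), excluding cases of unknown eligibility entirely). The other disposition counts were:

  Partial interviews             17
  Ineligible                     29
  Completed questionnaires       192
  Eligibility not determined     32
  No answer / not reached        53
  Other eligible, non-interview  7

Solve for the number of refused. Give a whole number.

RR5 = 192 / D = 0.623
D = 192 / 0.623 = 308.2
Rest of base = 269
refused = 308.2 − 269 ≈ 39

39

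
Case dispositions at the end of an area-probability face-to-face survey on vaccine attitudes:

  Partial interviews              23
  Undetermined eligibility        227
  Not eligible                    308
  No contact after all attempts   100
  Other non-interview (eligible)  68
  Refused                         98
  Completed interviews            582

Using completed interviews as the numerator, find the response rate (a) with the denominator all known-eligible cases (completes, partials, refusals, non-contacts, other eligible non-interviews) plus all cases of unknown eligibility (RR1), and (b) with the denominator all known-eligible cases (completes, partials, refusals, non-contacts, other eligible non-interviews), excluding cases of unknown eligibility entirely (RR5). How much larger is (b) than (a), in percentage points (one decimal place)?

Numerator: 582
Base: 582 + 23 + 98 + 100 + 68 + 227 = 1098
RR1 = 582 / 1098 = 0.5301
Base: 582 + 23 + 98 + 100 + 68 = 871
RR5 = 582 / 871 = 0.6682
Difference = 66.82 − 53.01 = 13.81 percentage points

13.8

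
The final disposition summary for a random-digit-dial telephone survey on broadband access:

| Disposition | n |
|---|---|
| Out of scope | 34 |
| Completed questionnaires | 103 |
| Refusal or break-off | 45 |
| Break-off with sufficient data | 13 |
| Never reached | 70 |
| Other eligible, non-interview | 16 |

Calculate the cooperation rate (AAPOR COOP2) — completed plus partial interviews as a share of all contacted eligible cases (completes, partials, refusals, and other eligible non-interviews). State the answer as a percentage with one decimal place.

65.5%

Top: 103 + 13 = 116
Denom: 103 + 13 + 45 + 16 = 177
COOP2 = 116 / 177 = 0.6554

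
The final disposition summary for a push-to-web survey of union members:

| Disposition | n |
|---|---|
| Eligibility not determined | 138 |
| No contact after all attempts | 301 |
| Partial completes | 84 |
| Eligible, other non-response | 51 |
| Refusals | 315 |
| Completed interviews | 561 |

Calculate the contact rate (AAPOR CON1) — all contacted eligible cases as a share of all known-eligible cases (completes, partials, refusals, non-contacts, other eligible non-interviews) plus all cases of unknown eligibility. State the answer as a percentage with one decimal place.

69.7%

Top → 561 + 84 + 315 + 51 = 1011
Denom → 561 + 84 + 315 + 301 + 51 + 138 = 1450
CON1 = 1011 / 1450 = 0.6972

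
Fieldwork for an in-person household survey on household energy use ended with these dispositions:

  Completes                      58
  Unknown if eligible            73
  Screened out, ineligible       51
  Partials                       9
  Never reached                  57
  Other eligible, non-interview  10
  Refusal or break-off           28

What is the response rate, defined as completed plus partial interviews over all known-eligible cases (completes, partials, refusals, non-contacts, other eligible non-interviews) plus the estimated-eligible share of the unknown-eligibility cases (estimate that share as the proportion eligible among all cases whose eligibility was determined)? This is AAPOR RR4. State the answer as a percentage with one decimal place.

30.8%

Top = 58 + 9 = 67
Eligible (known) = 58 + 9 + 28 + 57 + 10 = 162
e = 162 / (162 + 51) = 162 / 213 = 0.7606
Estimated eligible among unknowns = 0.7606 × 73 = 55.52
Base = 162 + 55.52 = 217.52
RR4 = 67 / 217.52 = 0.3080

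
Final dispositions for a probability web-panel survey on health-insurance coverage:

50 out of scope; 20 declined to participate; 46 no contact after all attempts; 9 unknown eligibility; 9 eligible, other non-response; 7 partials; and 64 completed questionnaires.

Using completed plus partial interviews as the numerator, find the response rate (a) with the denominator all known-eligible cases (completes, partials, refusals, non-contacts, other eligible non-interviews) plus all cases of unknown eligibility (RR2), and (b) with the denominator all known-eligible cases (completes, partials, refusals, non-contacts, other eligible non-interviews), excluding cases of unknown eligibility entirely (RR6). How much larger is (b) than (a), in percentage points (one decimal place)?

2.8

Num = 64 + 7 = 71
Denominator = 64 + 7 + 20 + 46 + 9 + 9 = 155
RR2 = 71 / 155 = 0.4581
Denominator = 64 + 7 + 20 + 46 + 9 = 146
RR6 = 71 / 146 = 0.4863
Difference = 48.63 − 45.81 = 2.82 percentage points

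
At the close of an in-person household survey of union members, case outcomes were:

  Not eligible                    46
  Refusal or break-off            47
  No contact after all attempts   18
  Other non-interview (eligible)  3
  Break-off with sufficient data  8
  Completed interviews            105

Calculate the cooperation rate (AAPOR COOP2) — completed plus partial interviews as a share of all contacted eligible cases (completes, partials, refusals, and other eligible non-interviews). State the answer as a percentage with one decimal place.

69.3%

Num: 105 + 8 = 113
Denom: 105 + 8 + 47 + 3 = 163
COOP2 = 113 / 163 = 0.6933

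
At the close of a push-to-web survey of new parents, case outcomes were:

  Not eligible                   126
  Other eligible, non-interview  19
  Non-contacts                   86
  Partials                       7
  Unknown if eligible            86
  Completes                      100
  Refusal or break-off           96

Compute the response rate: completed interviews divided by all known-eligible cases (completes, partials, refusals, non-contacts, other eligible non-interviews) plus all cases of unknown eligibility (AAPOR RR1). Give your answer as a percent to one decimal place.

Top → 100
Base → 100 + 7 + 96 + 86 + 19 + 86 = 394
RR1 = 100 / 394 = 0.2538

25.4%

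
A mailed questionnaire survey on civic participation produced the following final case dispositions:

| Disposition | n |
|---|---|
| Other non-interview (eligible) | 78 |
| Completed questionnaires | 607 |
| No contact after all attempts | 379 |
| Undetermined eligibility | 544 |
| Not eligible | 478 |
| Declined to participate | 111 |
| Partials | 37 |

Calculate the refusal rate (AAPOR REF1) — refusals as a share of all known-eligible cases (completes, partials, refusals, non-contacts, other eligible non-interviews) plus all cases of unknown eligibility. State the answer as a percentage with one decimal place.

Num → 111
Denominator → 607 + 37 + 111 + 379 + 78 + 544 = 1756
REF1 = 111 / 1756 = 0.0632

6.3%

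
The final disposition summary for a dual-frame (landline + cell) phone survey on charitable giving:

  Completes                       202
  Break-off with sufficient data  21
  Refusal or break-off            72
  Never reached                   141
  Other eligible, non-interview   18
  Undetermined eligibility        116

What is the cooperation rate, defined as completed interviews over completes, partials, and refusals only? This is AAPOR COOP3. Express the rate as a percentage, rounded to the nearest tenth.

Top: 202
Base: 202 + 21 + 72 = 295
COOP3 = 202 / 295 = 0.6847

68.5%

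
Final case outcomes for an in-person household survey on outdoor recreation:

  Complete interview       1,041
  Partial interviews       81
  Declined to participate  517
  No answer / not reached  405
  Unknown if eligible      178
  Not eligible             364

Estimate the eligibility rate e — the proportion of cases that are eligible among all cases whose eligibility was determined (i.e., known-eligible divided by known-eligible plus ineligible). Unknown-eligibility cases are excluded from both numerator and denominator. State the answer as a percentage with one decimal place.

84.9%

Eligible (known) = 1041 + 81 + 517 + 405 = 2044
e = 2044 / (2044 + 364) = 2044 / 2408 = 0.8488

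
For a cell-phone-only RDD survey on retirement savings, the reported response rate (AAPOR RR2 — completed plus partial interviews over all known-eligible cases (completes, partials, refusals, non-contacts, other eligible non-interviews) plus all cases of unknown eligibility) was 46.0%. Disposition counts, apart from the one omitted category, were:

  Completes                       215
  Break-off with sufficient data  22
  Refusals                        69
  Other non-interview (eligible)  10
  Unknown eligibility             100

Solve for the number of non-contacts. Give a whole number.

99

Top: 215 + 22 = 237
RR2 = 237 / D = 0.460
D = 237 / 0.460 = 515.2
Other denominator terms total 416
non-contacts = 515.2 − 416 ≈ 99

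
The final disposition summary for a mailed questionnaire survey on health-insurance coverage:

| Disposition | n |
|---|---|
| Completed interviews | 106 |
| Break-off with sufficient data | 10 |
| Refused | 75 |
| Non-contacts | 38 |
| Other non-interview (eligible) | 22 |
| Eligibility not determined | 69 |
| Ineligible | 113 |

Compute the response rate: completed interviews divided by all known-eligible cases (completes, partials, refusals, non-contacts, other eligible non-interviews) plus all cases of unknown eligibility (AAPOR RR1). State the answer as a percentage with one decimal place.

33.1%

Top = 106
Denom = 106 + 10 + 75 + 38 + 22 + 69 = 320
RR1 = 106 / 320 = 0.3312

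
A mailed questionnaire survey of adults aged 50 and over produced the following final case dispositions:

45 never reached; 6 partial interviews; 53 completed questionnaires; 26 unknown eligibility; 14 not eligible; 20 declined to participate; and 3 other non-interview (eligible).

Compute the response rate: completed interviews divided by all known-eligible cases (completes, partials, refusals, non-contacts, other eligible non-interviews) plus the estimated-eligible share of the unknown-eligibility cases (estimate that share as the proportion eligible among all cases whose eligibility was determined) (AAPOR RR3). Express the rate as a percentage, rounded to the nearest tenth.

Numerator → 53
Determined eligible → 53 + 6 + 20 + 45 + 3 = 127
e = 127 / (127 + 14) = 127 / 141 = 0.9007
e × U → 0.9007 × 26 = 23.42
Denominator → 127 + 23.42 = 150.42
RR3 = 53 / 150.42 = 0.3523

35.2%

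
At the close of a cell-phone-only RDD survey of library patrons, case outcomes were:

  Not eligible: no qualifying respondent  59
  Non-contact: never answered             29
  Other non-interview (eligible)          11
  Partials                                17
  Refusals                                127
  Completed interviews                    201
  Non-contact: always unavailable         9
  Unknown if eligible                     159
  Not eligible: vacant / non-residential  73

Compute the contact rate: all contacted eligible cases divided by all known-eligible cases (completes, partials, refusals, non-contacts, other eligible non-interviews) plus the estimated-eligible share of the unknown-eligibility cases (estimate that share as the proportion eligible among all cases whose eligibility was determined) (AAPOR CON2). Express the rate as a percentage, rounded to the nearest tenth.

Never reached = 29 + 9 = 38
Not eligible = 59 + 73 = 132
Numerator: 201 + 17 + 127 + 11 = 356
Eligible (known): 201 + 17 + 127 + 38 + 11 = 394
e = 394 / (394 + 132) = 394 / 526 = 0.7490
Estimated eligible among unknowns: 0.7490 × 159 = 119.09
Denominator: 394 + 119.09 = 513.09
CON2 = 356 / 513.09 = 0.6938

69.4%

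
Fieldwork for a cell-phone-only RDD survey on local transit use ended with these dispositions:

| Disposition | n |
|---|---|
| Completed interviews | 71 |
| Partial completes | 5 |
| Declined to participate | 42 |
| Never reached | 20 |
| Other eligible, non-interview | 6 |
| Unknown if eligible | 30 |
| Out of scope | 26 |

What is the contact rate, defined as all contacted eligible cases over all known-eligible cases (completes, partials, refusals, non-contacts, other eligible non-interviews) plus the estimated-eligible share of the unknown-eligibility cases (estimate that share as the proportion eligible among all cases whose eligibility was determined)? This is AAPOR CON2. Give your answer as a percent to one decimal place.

Num → 71 + 5 + 42 + 6 = 124
Determined eligible → 71 + 5 + 42 + 20 + 6 = 144
e = 144 / (144 + 26) = 144 / 170 = 0.8471
e × U → 0.8471 × 30 = 25.41
Denominator → 144 + 25.41 = 169.41
CON2 = 124 / 169.41 = 0.7320

73.2%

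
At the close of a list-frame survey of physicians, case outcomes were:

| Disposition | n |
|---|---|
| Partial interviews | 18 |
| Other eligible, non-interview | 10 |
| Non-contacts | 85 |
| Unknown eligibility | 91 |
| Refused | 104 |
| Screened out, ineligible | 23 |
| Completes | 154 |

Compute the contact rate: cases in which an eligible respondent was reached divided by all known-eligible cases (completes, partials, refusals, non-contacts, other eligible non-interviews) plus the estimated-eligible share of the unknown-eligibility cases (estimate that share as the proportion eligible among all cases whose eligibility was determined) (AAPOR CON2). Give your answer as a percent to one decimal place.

Num = 154 + 18 + 104 + 10 = 286
Determined eligible = 154 + 18 + 104 + 85 + 10 = 371
e = 371 / (371 + 23) = 371 / 394 = 0.9416
Eligible share of unknowns = 0.9416 × 91 = 85.69
Denom = 371 + 85.69 = 456.69
CON2 = 286 / 456.69 = 0.6262

62.6%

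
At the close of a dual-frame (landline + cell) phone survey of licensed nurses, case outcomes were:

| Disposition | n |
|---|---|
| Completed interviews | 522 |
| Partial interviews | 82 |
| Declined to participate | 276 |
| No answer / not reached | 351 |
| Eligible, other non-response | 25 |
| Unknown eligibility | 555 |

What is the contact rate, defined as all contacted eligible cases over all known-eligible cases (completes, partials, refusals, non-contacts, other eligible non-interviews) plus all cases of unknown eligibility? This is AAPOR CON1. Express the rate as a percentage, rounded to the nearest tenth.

50.0%

Num = 522 + 82 + 276 + 25 = 905
Base = 522 + 82 + 276 + 351 + 25 + 555 = 1811
CON1 = 905 / 1811 = 0.4997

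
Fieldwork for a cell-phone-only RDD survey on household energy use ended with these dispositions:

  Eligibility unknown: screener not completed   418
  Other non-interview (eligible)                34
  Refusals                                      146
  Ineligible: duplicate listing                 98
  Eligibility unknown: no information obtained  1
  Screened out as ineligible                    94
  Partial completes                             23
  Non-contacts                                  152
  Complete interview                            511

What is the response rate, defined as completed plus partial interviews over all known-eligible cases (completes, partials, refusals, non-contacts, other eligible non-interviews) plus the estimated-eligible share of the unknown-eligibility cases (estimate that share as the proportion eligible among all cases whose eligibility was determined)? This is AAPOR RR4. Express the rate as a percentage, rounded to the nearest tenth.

44.2%

Unknown eligibility = 418 + 1 = 419
Screened out, ineligible = 94 + 98 = 192
Num: 511 + 23 = 534
Known eligible: 511 + 23 + 146 + 152 + 34 = 866
e = 866 / (866 + 192) = 866 / 1058 = 0.8185
Eligible share of unknowns: 0.8185 × 419 = 342.95
Denominator: 866 + 342.95 = 1208.95
RR4 = 534 / 1208.95 = 0.4417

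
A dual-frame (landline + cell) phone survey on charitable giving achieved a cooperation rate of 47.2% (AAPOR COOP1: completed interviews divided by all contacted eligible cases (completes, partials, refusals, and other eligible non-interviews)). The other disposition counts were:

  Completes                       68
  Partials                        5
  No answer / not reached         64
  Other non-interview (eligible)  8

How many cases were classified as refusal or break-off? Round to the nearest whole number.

63

COOP1 = 68 / D = 0.472
D = 68 / 0.472 = 144.1
Rest of base = 81
refusal or break-off = 144.1 − 81 ≈ 63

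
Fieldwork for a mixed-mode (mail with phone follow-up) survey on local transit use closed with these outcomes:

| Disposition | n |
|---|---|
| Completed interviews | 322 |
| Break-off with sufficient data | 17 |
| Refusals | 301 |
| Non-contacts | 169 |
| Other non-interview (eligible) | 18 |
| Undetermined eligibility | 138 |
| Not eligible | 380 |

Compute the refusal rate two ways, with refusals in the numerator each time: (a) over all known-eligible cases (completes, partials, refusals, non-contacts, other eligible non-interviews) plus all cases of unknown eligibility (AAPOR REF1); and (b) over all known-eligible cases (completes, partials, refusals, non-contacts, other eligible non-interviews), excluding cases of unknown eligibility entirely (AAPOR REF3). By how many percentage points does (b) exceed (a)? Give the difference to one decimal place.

5.2

Num → 301
Denominator → 322 + 17 + 301 + 169 + 18 + 138 = 965
REF1 = 301 / 965 = 0.3119
Denominator → 322 + 17 + 301 + 169 + 18 = 827
REF3 = 301 / 827 = 0.3640
Difference = 36.40 − 31.19 = 5.21 percentage points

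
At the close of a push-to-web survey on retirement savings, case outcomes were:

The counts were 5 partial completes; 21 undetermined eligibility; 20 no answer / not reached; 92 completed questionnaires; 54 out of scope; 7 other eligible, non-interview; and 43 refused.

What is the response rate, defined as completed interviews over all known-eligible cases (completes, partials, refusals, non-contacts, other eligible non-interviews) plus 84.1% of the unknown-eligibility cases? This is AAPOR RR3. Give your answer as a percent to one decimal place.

49.8%

Top → 92
Eligible (known) → 92 + 5 + 43 + 20 + 7 = 167
Eligible share of unknowns → 0.8410 × 21 = 17.66
Denom → 167 + 17.66 = 184.66
RR3 = 92 / 184.66 = 0.4982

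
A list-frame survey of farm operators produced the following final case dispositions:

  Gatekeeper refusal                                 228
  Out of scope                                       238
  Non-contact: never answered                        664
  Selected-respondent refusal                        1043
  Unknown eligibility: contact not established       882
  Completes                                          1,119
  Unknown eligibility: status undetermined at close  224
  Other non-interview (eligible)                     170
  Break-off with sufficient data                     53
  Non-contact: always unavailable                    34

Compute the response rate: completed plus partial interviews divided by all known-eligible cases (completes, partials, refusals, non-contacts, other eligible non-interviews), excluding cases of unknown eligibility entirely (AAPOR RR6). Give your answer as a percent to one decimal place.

Refusal or break-off = 228 + 1043 = 1271
Never reached = 664 + 34 = 698
Eligibility not determined = 882 + 224 = 1106
Num → 1119 + 53 = 1172
Denominator → 1119 + 53 + 1271 + 698 + 170 = 3311
RR6 = 1172 / 3311 = 0.3540

35.4%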